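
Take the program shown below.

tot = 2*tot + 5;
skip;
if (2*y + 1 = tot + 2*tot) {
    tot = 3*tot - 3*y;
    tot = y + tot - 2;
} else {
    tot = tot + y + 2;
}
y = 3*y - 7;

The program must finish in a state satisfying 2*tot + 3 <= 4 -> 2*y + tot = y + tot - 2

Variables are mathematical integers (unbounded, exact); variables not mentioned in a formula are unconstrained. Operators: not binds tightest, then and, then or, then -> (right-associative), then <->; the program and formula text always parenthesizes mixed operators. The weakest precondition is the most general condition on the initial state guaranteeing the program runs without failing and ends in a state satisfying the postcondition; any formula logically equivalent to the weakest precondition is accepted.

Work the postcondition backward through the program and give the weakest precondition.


Working backward. After the program, the postcondition 2*tot + 3 <= 4 -> 2*y + tot = y + tot - 2 must hold; in canonical form it is 2*tot <= 1 -> y = -2.
Before y := 3*y - 7: 2*tot <= 1 -> 3*y = 5
Then branch requires 6*tot <= 4*y + 5 -> 3*y = 5; else branch requires 2*tot + 2*y <= -3 -> 3*y = 5.
Before the if: (2*y = 3*tot - 1 -> (6*tot <= 4*y + 5 -> 3*y = 5)) and ((not (2*y = 3*tot - 1)) -> (2*tot + 2*y <= -3 -> 3*y = 5))
Before skip: (2*y = 3*tot - 1 -> (6*tot <= 4*y + 5 -> 3*y = 5)) and ((not (2*y = 3*tot - 1)) -> (2*tot + 2*y <= -3 -> 3*y = 5))
Before tot := 2*tot + 5: (2*y = 6*tot + 14 -> (12*tot <= 4*y - 25 -> 3*y = 5)) and ((not (2*y = 6*tot + 14)) -> (4*tot + 2*y <= -13 -> 3*y = 5))
Answer: WP = (2*y = 6*tot + 14 -> (12*tot <= 4*y - 25 -> 3*y = 5)) and ((not (2*y = 6*tot + 14)) -> (4*tot + 2*y <= -13 -> 3*y = 5))


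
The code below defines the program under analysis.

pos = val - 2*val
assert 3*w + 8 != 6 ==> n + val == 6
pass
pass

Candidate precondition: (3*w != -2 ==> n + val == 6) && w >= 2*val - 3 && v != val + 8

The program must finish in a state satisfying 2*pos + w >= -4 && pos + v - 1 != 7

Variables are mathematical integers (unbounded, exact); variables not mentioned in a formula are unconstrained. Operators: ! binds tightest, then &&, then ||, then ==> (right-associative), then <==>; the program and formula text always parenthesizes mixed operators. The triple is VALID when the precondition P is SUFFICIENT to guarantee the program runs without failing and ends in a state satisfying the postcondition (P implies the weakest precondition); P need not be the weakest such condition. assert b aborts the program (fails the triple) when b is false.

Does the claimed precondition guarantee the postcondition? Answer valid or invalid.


Working backward. After the program, the postcondition 2*pos + w >= -4 && pos + v - 1 != 7 must hold; in canonical form it is 2*pos + w >= -4 && pos + v != 8.
Before skip: 2*pos + w >= -4 && pos + v != 8
Before skip: 2*pos + w >= -4 && pos + v != 8
Before assert 3*w + 8 != 6 ==> n + val == 6: (3*w != -2 ==> n + val == 6) && 2*pos + w >= -4 && pos + v != 8
Before pos := val - 2*val: (3*w != -2 ==> n + val == 6) && w >= 2*val - 4 && v != val + 8
The weakest precondition is (3*w != -2 ==> n + val == 6) && w >= 2*val - 4 && v != val + 8.
Check whether (3*w != -2 ==> n + val == 6) && w >= 2*val - 3 && v != val + 8 implies it.
Every state satisfying the precondition satisfies the weakest precondition: the implication holds.
Answer: valid


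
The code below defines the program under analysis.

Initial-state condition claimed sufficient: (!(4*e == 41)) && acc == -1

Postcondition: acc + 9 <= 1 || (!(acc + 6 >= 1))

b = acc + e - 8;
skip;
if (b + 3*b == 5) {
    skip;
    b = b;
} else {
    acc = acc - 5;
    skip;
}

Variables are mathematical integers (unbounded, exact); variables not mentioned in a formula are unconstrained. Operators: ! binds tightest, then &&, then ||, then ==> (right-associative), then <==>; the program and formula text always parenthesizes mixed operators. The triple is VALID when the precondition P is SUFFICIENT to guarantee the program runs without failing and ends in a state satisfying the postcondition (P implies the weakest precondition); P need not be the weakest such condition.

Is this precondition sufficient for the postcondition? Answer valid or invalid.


Working backward. After the program, the postcondition acc + 9 <= 1 || (!(acc + 6 >= 1)) must hold; in canonical form it is acc <= -8 || (!(acc >= -5)).
Then branch requires acc <= -8 || (!(acc >= -5)); else branch requires acc <= -3 || (!(acc >= 0)).
Before the if: (4*b == 5 ==> (acc <= -8 || (!(acc >= -5)))) && ((!(4*b == 5)) ==> (acc <= -3 || (!(acc >= 0))))
Before skip: (4*b == 5 ==> (acc <= -8 || (!(acc >= -5)))) && ((!(4*b == 5)) ==> (acc <= -3 || (!(acc >= 0))))
Before b := acc + e - 8: (4*acc + 4*e == 37 ==> (acc <= -8 || (!(acc >= -5)))) && ((!(4*acc + 4*e == 37)) ==> (acc <= -3 || (!(acc >= 0))))
The weakest precondition is (4*acc + 4*e == 37 ==> (acc <= -8 || (!(acc >= -5)))) && ((!(4*acc + 4*e == 37)) ==> (acc <= -3 || (!(acc >= 0)))).
Check whether (!(4*e == 41)) && acc == -1 implies it.
Every state satisfying the precondition satisfies the weakest precondition: the implication holds.
Answer: valid


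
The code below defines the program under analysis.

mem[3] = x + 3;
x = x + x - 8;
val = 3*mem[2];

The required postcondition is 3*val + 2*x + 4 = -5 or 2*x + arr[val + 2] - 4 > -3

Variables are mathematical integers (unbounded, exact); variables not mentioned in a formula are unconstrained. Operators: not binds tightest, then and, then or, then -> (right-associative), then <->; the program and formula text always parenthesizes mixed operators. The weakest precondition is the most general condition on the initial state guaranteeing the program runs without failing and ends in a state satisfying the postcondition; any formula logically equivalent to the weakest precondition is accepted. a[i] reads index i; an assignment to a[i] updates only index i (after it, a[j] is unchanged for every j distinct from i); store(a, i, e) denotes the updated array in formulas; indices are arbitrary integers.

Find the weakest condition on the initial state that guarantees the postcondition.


Working backward. After the program, the postcondition 3*val + 2*x + 4 = -5 or 2*x + arr[val + 2] - 4 > -3 must hold; in canonical form it is 3*val + 2*x = -9 or arr[val + 2] + 2*x > 1.
Before val := 3*mem[2]: 9*mem[2] + 2*x = -9 or arr[3*mem[2] + 2] + 2*x > 1
Before x := x + x - 8: 9*mem[2] + 4*x = 7 or arr[3*mem[2] + 2] + 4*x > 17
Before mem[3] := x + 3: 9*mem[2] + 4*x = 7 or arr[3*mem[2] + 2] + 4*x > 17
Answer: WP = 9*mem[2] + 4*x = 7 or arr[3*mem[2] + 2] + 4*x > 17


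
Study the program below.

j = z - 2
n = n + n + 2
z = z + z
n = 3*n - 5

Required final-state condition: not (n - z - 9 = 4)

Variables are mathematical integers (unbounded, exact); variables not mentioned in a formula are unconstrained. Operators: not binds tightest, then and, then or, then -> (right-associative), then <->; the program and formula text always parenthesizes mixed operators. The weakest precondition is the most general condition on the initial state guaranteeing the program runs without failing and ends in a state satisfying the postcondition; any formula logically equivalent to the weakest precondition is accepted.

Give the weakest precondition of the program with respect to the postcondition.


Working backward. After the program, the postcondition not (n - z - 9 = 4) must hold; in canonical form it is not (n = z + 13).
Before n := 3*n - 5: not (3*n = z + 18)
Before z := z + z: not (3*n = 2*z + 18)
Before n := n + n + 2: not (6*n = 2*z + 12)
Before j := z - 2: not (6*n = 2*z + 12)
Answer: WP = not (6*n = 2*z + 12)


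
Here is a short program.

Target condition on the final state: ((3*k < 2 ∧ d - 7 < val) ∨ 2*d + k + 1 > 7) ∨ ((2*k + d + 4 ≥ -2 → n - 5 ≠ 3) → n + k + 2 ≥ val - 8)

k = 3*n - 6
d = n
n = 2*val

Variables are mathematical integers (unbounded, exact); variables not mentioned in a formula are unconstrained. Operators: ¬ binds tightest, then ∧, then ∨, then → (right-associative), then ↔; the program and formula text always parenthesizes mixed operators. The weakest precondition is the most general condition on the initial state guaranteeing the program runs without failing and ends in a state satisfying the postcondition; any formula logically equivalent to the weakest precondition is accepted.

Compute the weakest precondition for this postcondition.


Working backward. After the program, the postcondition ((3*k < 2 ∧ d - 7 < val) ∨ 2*d + k + 1 > 7) ∨ ((2*k + d + 4 ≥ -2 → n - 5 ≠ 3) → n + k + 2 ≥ val - 8) must hold; in canonical form it is (3*k < 2 ∧ d < val + 7) ∨ 2*d + k > 6 ∨ ((d + 2*k ≥ -6 → n ≠ 8) → k + n ≥ val - 10).
Before n := 2*val: (3*k < 2 ∧ d < val + 7) ∨ 2*d + k > 6 ∨ ((d + 2*k ≥ -6 → 2*val ≠ 8) → k + val ≥ -10)
Before d := n: (3*k < 2 ∧ n < val + 7) ∨ k + 2*n > 6 ∨ ((2*k + n ≥ -6 → 2*val ≠ 8) → k + val ≥ -10)
Before k := 3*n - 6: (9*n < 20 ∧ n < val + 7) ∨ 5*n > 12 ∨ ((7*n ≥ 6 → 2*val ≠ 8) → 3*n + val ≥ -4)
Answer: WP = (9*n < 20 ∧ n < val + 7) ∨ 5*n > 12 ∨ ((7*n ≥ 6 → 2*val ≠ 8) → 3*n + val ≥ -4)


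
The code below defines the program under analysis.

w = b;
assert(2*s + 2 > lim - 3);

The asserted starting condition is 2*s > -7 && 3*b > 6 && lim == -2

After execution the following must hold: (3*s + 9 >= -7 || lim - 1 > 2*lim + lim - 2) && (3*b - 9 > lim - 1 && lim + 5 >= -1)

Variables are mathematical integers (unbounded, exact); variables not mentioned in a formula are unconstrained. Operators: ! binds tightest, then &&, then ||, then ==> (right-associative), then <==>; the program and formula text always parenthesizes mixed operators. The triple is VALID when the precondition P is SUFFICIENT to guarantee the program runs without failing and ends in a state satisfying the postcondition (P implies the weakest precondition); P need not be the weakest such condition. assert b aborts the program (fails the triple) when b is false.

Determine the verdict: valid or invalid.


Working backward. After the program, the postcondition (3*s + 9 >= -7 || lim - 1 > 2*lim + lim - 2) && (3*b - 9 > lim - 1 && lim + 5 >= -1) must hold; in canonical form it is (3*s >= -16 || 2*lim < 1) && 3*b > lim + 8 && lim >= -6.
Before assert 2*s + 2 > lim - 3: 2*s > lim - 5 && (3*s >= -16 || 2*lim < 1) && 3*b > lim + 8 && lim >= -6
Before w := b: 2*s > lim - 5 && (3*s >= -16 || 2*lim < 1) && 3*b > lim + 8 && lim >= -6
The weakest precondition is 2*s > lim - 5 && (3*s >= -16 || 2*lim < 1) && 3*b > lim + 8 && lim >= -6.
Check whether 2*s > -7 && 3*b > 6 && lim == -2 implies it.
Every state satisfying the precondition satisfies the weakest precondition: the implication holds.
Answer: valid


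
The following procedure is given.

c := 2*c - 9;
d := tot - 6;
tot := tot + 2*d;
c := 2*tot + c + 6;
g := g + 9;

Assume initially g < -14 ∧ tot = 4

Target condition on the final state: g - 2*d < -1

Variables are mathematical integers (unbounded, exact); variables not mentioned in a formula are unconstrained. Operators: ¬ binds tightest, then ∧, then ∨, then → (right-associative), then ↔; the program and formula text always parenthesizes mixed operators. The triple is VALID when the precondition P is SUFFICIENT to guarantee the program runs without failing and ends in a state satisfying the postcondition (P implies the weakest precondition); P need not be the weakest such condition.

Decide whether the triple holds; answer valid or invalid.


Working backward. After the program, the postcondition g - 2*d < -1 must hold; in canonical form it is g < 2*d - 1.
Before g := g + 9: g < 2*d - 10
Before c := 2*tot + c + 6: g < 2*d - 10
Before tot := tot + 2*d: g < 2*d - 10
Before d := tot - 6: g < 2*tot - 22
Before c := 2*c - 9: g < 2*tot - 22
The weakest precondition is g < 2*tot - 22.
Check whether g < -14 ∧ tot = 4 implies it.
Every state satisfying the precondition satisfies the weakest precondition: the implication holds.
Answer: valid


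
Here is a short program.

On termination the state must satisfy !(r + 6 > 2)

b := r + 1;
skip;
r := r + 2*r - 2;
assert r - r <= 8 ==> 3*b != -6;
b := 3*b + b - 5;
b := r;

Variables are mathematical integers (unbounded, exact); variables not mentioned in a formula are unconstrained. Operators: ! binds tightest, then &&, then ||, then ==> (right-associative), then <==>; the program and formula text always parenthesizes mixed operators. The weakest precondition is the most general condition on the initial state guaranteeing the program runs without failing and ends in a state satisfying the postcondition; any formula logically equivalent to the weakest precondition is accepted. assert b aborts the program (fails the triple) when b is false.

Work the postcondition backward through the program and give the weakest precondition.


Working backward. After the program, the postcondition !(r + 6 > 2) must hold; in canonical form it is !(r > -4).
Before b := r: !(r > -4)
Before b := 3*b + b - 5: !(r > -4)
Before assert r - r <= 8 ==> 3*b != -6: 3*b != -6 && (!(r > -4))
Before r := r + 2*r - 2: 3*b != -6 && (!(3*r > -2))
Before skip: 3*b != -6 && (!(3*r > -2))
Before b := r + 1: 3*r != -9 && (!(3*r > -2))
Answer: WP = 3*r != -9 && (!(3*r > -2))


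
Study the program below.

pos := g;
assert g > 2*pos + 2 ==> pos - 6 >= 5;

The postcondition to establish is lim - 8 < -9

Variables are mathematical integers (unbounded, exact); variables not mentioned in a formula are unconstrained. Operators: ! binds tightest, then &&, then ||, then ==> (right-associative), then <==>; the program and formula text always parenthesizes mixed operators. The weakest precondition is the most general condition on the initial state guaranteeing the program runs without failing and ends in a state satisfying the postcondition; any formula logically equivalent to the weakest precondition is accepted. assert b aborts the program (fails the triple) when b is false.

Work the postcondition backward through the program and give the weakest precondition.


Working backward. After the program, the postcondition lim - 8 < -9 must hold; in canonical form it is lim < -1.
Before assert g > 2*pos + 2 ==> pos - 6 >= 5: (g > 2*pos + 2 ==> pos >= 11) && lim < -1
Before pos := g: (g < -2 ==> g >= 11) && lim < -1
Answer: WP = (g < -2 ==> g >= 11) && lim < -1


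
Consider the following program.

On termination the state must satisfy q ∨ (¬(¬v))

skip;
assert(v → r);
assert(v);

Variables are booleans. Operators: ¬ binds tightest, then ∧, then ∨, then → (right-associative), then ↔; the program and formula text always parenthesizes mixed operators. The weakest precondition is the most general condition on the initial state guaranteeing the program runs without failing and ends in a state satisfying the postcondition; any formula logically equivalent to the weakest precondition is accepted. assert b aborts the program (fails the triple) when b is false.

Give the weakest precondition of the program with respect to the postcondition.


Working backward. After the program, the postcondition q ∨ (¬(¬v)) must hold; in canonical form it is q ∨ v.
Before assert v: v ∧ (q ∨ v)
Before assert v → r: (v → r) ∧ v ∧ (q ∨ v)
Before skip: (v → r) ∧ v ∧ (q ∨ v)
Answer: WP = (v → r) ∧ v ∧ (q ∨ v)


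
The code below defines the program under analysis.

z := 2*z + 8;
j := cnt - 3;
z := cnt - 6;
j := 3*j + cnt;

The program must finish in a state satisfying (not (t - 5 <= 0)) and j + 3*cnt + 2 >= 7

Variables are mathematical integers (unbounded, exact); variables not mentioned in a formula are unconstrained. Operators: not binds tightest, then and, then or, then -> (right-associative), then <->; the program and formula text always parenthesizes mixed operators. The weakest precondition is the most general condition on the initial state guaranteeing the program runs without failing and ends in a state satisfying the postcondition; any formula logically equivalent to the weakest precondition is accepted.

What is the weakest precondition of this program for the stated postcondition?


Working backward. After the program, the postcondition (not (t - 5 <= 0)) and j + 3*cnt + 2 >= 7 must hold; in canonical form it is (not (t <= 5)) and 3*cnt + j >= 5.
Before j := 3*j + cnt: (not (t <= 5)) and 4*cnt + 3*j >= 5
Before z := cnt - 6: (not (t <= 5)) and 4*cnt + 3*j >= 5
Before j := cnt - 3: (not (t <= 5)) and 7*cnt >= 14
Before z := 2*z + 8: (not (t <= 5)) and 7*cnt >= 14
Answer: WP = (not (t <= 5)) and 7*cnt >= 14


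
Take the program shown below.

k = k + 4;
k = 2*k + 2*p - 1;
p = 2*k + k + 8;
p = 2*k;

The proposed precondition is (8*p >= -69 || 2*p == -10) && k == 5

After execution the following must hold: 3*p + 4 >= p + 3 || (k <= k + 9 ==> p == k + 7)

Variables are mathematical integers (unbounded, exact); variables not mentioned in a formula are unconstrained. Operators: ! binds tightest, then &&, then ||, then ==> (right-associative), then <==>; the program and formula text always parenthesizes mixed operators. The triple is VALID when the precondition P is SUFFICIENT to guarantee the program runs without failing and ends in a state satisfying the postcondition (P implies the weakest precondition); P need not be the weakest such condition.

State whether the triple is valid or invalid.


Working backward. After the program, the postcondition 3*p + 4 >= p + 3 || (k <= k + 9 ==> p == k + 7) must hold; in canonical form it is 2*p >= -1 || p == k + 7.
Before p := 2*k: 4*k >= -1 || k == 7
Before p := 2*k + k + 8: 4*k >= -1 || k == 7
Before k := 2*k + 2*p - 1: 8*k + 8*p >= 3 || 2*k + 2*p == 8
Before k := k + 4: 8*k + 8*p >= -29 || 2*k + 2*p == 0
The weakest precondition is 8*k + 8*p >= -29 || 2*k + 2*p == 0.
Check whether (8*p >= -69 || 2*p == -10) && k == 5 implies it.
Every state satisfying the precondition satisfies the weakest precondition: the implication holds.
Answer: valid


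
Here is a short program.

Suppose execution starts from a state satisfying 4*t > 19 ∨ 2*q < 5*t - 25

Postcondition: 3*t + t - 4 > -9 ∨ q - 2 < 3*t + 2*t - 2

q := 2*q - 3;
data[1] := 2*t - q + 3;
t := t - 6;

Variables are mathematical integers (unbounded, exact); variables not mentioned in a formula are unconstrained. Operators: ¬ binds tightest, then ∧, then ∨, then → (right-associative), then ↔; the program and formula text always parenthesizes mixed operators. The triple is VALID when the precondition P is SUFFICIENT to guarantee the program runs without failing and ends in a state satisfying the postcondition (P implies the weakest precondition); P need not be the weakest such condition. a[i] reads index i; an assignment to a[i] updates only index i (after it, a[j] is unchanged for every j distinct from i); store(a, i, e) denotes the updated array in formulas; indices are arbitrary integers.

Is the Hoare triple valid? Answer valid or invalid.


Working backward. After the program, the postcondition 3*t + t - 4 > -9 ∨ q - 2 < 3*t + 2*t - 2 must hold; in canonical form it is 4*t > -5 ∨ q < 5*t.
Before t := t - 6: 4*t > 19 ∨ q < 5*t - 30
Before data[1] := 2*t - q + 3: 4*t > 19 ∨ q < 5*t - 30
Before q := 2*q - 3: 4*t > 19 ∨ 2*q < 5*t - 27
The weakest precondition is 4*t > 19 ∨ 2*q < 5*t - 27.
Check whether 4*t > 19 ∨ 2*q < 5*t - 25 implies it.
Countermodel: at the initial state q = -13, t = 0, the precondition holds but the weakest precondition fails.
Answer: invalid


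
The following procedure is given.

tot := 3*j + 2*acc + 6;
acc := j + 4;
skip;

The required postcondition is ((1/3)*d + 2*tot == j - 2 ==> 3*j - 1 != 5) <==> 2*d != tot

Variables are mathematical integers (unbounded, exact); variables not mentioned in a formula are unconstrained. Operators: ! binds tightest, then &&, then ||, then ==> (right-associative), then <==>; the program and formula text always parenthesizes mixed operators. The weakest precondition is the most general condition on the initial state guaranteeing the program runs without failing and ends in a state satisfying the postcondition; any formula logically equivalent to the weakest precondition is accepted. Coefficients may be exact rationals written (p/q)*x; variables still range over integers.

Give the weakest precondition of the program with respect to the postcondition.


Working backward. After the program, the postcondition ((1/3)*d + 2*tot == j - 2 ==> 3*j - 1 != 5) <==> 2*d != tot must hold; in canonical form it is ((1/3)*d + 2*tot == j - 2 ==> 3*j != 6) <==> 2*d != tot.
Before skip: ((1/3)*d + 2*tot == j - 2 ==> 3*j != 6) <==> 2*d != tot
Before acc := j + 4: ((1/3)*d + 2*tot == j - 2 ==> 3*j != 6) <==> 2*d != tot
Before tot := 3*j + 2*acc + 6: (4*acc + (1/3)*d + 5*j == -14 ==> 3*j != 6) <==> 2*d != 2*acc + 3*j + 6
Answer: WP = (4*acc + (1/3)*d + 5*j == -14 ==> 3*j != 6) <==> 2*d != 2*acc + 3*j + 6


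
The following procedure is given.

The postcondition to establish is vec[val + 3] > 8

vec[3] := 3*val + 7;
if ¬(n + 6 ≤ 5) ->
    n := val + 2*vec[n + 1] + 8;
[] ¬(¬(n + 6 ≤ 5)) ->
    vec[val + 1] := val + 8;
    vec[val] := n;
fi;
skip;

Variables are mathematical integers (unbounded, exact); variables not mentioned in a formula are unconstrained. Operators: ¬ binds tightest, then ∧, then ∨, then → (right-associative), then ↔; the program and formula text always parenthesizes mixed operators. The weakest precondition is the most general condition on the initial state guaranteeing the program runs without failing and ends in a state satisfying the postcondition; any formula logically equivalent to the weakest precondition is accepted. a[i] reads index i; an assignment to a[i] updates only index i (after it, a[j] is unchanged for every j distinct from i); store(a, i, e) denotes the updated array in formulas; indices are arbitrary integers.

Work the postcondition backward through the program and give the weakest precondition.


Working backward. After the program, vec[val + 3] > 8 must hold.
Before skip: vec[val + 3] > 8
Then branch requires vec[val + 3] > 8; else branch requires store(store(vec, val + 1, val + 8), val, n)[val + 3] > 8.
Before the if: ((¬(n ≤ -1)) → vec[val + 3] > 8) ∧ (n ≤ -1 → store(store(vec, val + 1, val + 8), val, n)[val + 3] > 8)
Before vec[3] := 3*val + 7: ((¬(n ≤ -1)) → store(vec, 3, 3*val + 7)[val + 3] > 8) ∧ (n ≤ -1 → store(store(store(vec, 3, 3*val + 7), val + 1, val + 8), val, n)[val + 3] > 8)
Answer: WP = ((¬(n ≤ -1)) → store(vec, 3, 3*val + 7)[val + 3] > 8) ∧ (n ≤ -1 → store(store(store(vec, 3, 3*val + 7), val + 1, val + 8), val, n)[val + 3] > 8)


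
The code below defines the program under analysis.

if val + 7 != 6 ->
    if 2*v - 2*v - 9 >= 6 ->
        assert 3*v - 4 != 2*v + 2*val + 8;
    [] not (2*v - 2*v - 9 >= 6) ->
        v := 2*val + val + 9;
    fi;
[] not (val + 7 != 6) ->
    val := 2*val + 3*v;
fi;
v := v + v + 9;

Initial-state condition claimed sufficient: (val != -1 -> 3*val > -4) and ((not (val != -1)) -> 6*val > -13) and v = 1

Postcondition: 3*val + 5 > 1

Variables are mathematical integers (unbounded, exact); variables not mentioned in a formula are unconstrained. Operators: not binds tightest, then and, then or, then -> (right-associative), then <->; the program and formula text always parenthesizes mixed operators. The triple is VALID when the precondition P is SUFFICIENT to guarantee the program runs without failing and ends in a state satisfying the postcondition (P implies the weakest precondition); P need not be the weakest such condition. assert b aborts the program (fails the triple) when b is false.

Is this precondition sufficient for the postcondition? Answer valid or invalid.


Working backward. After the program, the postcondition 3*val + 5 > 1 must hold; in canonical form it is 3*val > -4.
Before v := v + v + 9: 3*val > -4
Then branch requires 3*val > -4; else branch requires 9*v + 6*val > -4.
Before the if: (val != -1 -> 3*val > -4) and ((not (val != -1)) -> 9*v + 6*val > -4)
The weakest precondition is (val != -1 -> 3*val > -4) and ((not (val != -1)) -> 9*v + 6*val > -4).
Check whether (val != -1 -> 3*val > -4) and ((not (val != -1)) -> 6*val > -13) and v = 1 implies it.
Every state satisfying the precondition satisfies the weakest precondition: the implication holds.
Answer: valid


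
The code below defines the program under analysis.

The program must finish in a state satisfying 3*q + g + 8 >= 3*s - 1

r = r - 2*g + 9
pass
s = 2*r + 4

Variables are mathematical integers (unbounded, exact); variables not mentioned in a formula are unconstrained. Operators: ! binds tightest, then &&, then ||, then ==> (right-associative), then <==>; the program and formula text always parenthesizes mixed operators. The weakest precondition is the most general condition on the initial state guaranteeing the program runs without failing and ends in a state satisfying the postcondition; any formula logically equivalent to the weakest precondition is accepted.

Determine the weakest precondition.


Working backward. After the program, the postcondition 3*q + g + 8 >= 3*s - 1 must hold; in canonical form it is g + 3*q >= 3*s - 9.
Before s := 2*r + 4: g + 3*q >= 6*r + 3
Before skip: g + 3*q >= 6*r + 3
Before r := r - 2*g + 9: 13*g + 3*q >= 6*r + 57
Answer: WP = 13*g + 3*q >= 6*r + 57


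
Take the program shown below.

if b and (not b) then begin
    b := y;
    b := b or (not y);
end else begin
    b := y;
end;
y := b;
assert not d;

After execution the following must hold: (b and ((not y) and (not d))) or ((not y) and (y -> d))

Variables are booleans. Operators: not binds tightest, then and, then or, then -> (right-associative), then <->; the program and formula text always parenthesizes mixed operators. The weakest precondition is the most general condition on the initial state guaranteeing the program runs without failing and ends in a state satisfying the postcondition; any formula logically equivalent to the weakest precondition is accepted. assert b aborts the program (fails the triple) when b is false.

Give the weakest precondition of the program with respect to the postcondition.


Working backward. After the program, the postcondition (b and ((not y) and (not d))) or ((not y) and (y -> d)) must hold; in canonical form it is (b and (not y) and (not d)) or ((not y) and (y -> d)).
Before assert not d: (not d) and ((b and (not y) and (not d)) or ((not y) and (y -> d)))
Before y := b: (not d) and (not b) and (b -> d)
Then branch requires false; else branch requires (not d) and (not y) and (y -> d).
Before the if: (not d) and (not y) and (y -> d)
Answer: WP = (not d) and (not y) and (y -> d)


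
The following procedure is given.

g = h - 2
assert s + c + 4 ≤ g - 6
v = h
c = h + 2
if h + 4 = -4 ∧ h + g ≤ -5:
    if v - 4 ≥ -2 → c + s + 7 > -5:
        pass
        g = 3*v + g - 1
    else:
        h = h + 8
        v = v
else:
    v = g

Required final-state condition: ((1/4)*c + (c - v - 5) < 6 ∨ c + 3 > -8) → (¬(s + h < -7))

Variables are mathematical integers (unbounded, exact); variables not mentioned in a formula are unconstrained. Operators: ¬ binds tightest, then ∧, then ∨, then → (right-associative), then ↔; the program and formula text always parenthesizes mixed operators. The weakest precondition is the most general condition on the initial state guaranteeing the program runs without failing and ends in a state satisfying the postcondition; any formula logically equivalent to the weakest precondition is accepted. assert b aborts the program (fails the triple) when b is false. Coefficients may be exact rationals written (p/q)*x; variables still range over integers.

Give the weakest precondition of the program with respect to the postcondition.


Working backward. After the program, the postcondition ((1/4)*c + (c - v - 5) < 6 ∨ c + 3 > -8) → (¬(s + h < -7)) must hold; in canonical form it is ((5/4)*c < v + 11 ∨ c > -11) → (¬(h + s < -7)).
Then branch requires ((v ≥ 2 → c + s > -12) → (((5/4)*c < v + 11 ∨ c > -11) → (¬(h + s < -7)))) ∧ ((¬(v ≥ 2 → c + s > -12)) → (((5/4)*c < v + 11 ∨ c > -11) → (¬(h + s < -15)))); else branch requires ((5/4)*c < g + 11 ∨ c > -11) → (¬(h + s < -7)).
Before the if: ((h = -8 ∧ g + h ≤ -5) → (((v ≥ 2 → c + s > -12) → (((5/4)*c < v + 11 ∨ c > -11) → (¬(h + s < -7)))) ∧ ((¬(v ≥ 2 → c + s > -12)) → (((5/4)*c < v + 11 ∨ c > -11) → (¬(h + s < -15)))))) ∧ ((¬(h = -8 ∧ g + h ≤ -5)) → (((5/4)*c < g + 11 ∨ c > -11) → (¬(h + s < -7))))
Before c := h + 2: ((h = -8 ∧ g + h ≤ -5) → (((v ≥ 2 → h + s > -14) → (((5/4)*h < v + 17/2 ∨ h > -13) → (¬(h + s < -7)))) ∧ ((¬(v ≥ 2 → h + s > -14)) → (((5/4)*h < v + 17/2 ∨ h > -13) → (¬(h + s < -15)))))) ∧ ((¬(h = -8 ∧ g + h ≤ -5)) → (((5/4)*h < g + 17/2 ∨ h > -13) → (¬(h + s < -7))))
Before v := h: ((h = -8 ∧ g + h ≤ -5) → (((h ≥ 2 → h + s > -14) → (((1/4)*h < 17/2 ∨ h > -13) → (¬(h + s < -7)))) ∧ ((¬(h ≥ 2 → h + s > -14)) → (((1/4)*h < 17/2 ∨ h > -13) → (¬(h + s < -15)))))) ∧ ((¬(h = -8 ∧ g + h ≤ -5)) → (((5/4)*h < g + 17/2 ∨ h > -13) → (¬(h + s < -7))))
Before assert s + c + 4 ≤ g - 6: c + s ≤ g - 10 ∧ ((h = -8 ∧ g + h ≤ -5) → (((h ≥ 2 → h + s > -14) → (((1/4)*h < 17/2 ∨ h > -13) → (¬(h + s < -7)))) ∧ ((¬(h ≥ 2 → h + s > -14)) → (((1/4)*h < 17/2 ∨ h > -13) → (¬(h + s < -15)))))) ∧ ((¬(h = -8 ∧ g + h ≤ -5)) → (((5/4)*h < g + 17/2 ∨ h > -13) → (¬(h + s < -7))))
Before g := h - 2: c + s ≤ h - 12 ∧ ((h = -8 ∧ 2*h ≤ -3) → (((h ≥ 2 → h + s > -14) → (((1/4)*h < 17/2 ∨ h > -13) → (¬(h + s < -7)))) ∧ ((¬(h ≥ 2 → h + s > -14)) → (((1/4)*h < 17/2 ∨ h > -13) → (¬(h + s < -15)))))) ∧ ((¬(h = -8 ∧ 2*h ≤ -3)) → (((1/4)*h < 13/2 ∨ h > -13) → (¬(h + s < -7))))
Answer: WP = c + s ≤ h - 12 ∧ ((h = -8 ∧ 2*h ≤ -3) → (((h ≥ 2 → h + s > -14) → (((1/4)*h < 17/2 ∨ h > -13) → (¬(h + s < -7)))) ∧ ((¬(h ≥ 2 → h + s > -14)) → (((1/4)*h < 17/2 ∨ h > -13) → (¬(h + s < -15)))))) ∧ ((¬(h = -8 ∧ 2*h ≤ -3)) → (((1/4)*h < 13/2 ∨ h > -13) → (¬(h + s < -7))))


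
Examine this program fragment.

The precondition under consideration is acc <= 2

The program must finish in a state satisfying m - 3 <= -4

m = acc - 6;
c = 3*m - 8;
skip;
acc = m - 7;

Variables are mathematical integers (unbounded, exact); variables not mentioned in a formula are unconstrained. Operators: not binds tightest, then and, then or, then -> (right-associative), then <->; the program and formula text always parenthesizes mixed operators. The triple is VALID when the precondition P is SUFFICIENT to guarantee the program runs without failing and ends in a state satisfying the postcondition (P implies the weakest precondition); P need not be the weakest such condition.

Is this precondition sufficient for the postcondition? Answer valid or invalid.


Working backward. After the program, the postcondition m - 3 <= -4 must hold; in canonical form it is m <= -1.
Before acc := m - 7: m <= -1
Before skip: m <= -1
Before c := 3*m - 8: m <= -1
Before m := acc - 6: acc <= 5
The weakest precondition is acc <= 5.
Check whether acc <= 2 implies it.
Every state satisfying the precondition satisfies the weakest precondition: the implication holds.
Answer: valid


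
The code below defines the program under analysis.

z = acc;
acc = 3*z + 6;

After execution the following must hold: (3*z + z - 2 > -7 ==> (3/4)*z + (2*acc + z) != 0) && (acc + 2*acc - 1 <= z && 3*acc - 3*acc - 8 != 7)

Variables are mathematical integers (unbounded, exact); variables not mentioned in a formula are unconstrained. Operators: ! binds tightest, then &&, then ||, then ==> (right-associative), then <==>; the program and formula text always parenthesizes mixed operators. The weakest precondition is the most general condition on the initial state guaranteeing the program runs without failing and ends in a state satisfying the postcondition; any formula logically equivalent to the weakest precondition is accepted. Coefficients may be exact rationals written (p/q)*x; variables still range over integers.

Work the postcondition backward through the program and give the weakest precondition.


Working backward. After the program, the postcondition (3*z + z - 2 > -7 ==> (3/4)*z + (2*acc + z) != 0) && (acc + 2*acc - 1 <= z && 3*acc - 3*acc - 8 != 7) must hold; in canonical form it is (4*z > -5 ==> 2*acc + (7/4)*z != 0) && 3*acc <= z + 1.
Before acc := 3*z + 6: (4*z > -5 ==> (31/4)*z != -12) && 8*z <= -17
Before z := acc: (4*acc > -5 ==> (31/4)*acc != -12) && 8*acc <= -17
Answer: WP = (4*acc > -5 ==> (31/4)*acc != -12) && 8*acc <= -17


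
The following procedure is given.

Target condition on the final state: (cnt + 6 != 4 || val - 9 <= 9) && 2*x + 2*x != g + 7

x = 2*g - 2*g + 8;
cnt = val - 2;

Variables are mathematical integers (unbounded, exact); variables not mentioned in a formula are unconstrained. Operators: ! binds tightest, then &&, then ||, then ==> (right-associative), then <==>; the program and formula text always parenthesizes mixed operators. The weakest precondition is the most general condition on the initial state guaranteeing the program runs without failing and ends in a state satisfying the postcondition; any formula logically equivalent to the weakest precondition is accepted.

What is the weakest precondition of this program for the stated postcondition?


Working backward. After the program, the postcondition (cnt + 6 != 4 || val - 9 <= 9) && 2*x + 2*x != g + 7 must hold; in canonical form it is (cnt != -2 || val <= 18) && 4*x != g + 7.
Before cnt := val - 2: (val != 0 || val <= 18) && 4*x != g + 7
Before x := 2*g - 2*g + 8: (val != 0 || val <= 18) && g != 25
Answer: WP = (val != 0 || val <= 18) && g != 25


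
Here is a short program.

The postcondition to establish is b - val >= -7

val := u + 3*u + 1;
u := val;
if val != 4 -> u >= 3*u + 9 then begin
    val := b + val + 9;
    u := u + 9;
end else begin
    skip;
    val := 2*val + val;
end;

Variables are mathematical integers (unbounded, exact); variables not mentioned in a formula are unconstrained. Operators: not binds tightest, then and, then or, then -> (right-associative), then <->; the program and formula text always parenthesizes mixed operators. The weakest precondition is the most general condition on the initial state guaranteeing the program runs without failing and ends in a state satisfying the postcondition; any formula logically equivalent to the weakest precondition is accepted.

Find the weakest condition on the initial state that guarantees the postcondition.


Working backward. After the program, the postcondition b - val >= -7 must hold; in canonical form it is b >= val - 7.
Then branch requires val <= -2; else branch requires b >= 3*val - 7.
Before the if: ((val != 4 -> 2*u <= -9) -> val <= -2) and ((not (val != 4 -> 2*u <= -9)) -> b >= 3*val - 7)
Before u := val: ((val != 4 -> 2*val <= -9) -> val <= -2) and ((not (val != 4 -> 2*val <= -9)) -> b >= 3*val - 7)
Before val := u + 3*u + 1: ((4*u != 3 -> 8*u <= -11) -> 4*u <= -3) and ((not (4*u != 3 -> 8*u <= -11)) -> b >= 12*u - 4)
Answer: WP = ((4*u != 3 -> 8*u <= -11) -> 4*u <= -3) and ((not (4*u != 3 -> 8*u <= -11)) -> b >= 12*u - 4)


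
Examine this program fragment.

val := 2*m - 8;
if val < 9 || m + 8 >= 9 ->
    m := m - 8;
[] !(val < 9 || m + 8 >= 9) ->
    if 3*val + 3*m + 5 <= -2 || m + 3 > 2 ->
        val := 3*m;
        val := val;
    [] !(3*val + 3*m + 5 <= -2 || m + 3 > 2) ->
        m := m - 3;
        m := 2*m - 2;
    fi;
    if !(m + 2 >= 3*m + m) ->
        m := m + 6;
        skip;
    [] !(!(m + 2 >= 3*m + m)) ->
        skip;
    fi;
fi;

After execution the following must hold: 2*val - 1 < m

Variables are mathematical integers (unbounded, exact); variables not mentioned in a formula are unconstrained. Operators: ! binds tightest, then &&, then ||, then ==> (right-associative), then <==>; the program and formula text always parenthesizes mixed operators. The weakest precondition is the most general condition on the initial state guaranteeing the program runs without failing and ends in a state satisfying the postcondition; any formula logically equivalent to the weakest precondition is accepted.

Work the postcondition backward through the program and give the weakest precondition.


Working backward. After the program, the postcondition 2*val - 1 < m must hold; in canonical form it is 2*val < m + 1.
Then branch requires 2*val < m - 7; else branch requires ((3*m + 3*val <= -7 || m > -1) ==> (((!(3*m <= 2)) ==> 5*m < 7) && (3*m <= 2 ==> 5*m < 1))) && ((!(3*m + 3*val <= -7 || m > -1)) ==> (((!(6*m <= 26)) ==> 2*val < 2*m - 1) && (6*m <= 26 ==> 2*val < 2*m - 7))).
Before the if: ((val < 9 || m >= 1) ==> 2*val < m - 7) && ((!(val < 9 || m >= 1)) ==> (((3*m + 3*val <= -7 || m > -1) ==> (((!(3*m <= 2)) ==> 5*m < 7) && (3*m <= 2 ==> 5*m < 1))) && ((!(3*m + 3*val <= -7 || m > -1)) ==> (((!(6*m <= 26)) ==> 2*val < 2*m - 1) && (6*m <= 26 ==> 2*val < 2*m - 7)))))
Before val := 2*m - 8: ((2*m < 17 || m >= 1) ==> 3*m < 9) && ((!(2*m < 17 || m >= 1)) ==> (((9*m <= 17 || m > -1) ==> (((!(3*m <= 2)) ==> 5*m < 7) && (3*m <= 2 ==> 5*m < 1))) && ((!(9*m <= 17 || m > -1)) ==> (((!(6*m <= 26)) ==> 2*m < 15) && (6*m <= 26 ==> 2*m < 9)))))
Answer: WP = ((2*m < 17 || m >= 1) ==> 3*m < 9) && ((!(2*m < 17 || m >= 1)) ==> (((9*m <= 17 || m > -1) ==> (((!(3*m <= 2)) ==> 5*m < 7) && (3*m <= 2 ==> 5*m < 1))) && ((!(9*m <= 17 || m > -1)) ==> (((!(6*m <= 26)) ==> 2*m < 15) && (6*m <= 26 ==> 2*m < 9)))))


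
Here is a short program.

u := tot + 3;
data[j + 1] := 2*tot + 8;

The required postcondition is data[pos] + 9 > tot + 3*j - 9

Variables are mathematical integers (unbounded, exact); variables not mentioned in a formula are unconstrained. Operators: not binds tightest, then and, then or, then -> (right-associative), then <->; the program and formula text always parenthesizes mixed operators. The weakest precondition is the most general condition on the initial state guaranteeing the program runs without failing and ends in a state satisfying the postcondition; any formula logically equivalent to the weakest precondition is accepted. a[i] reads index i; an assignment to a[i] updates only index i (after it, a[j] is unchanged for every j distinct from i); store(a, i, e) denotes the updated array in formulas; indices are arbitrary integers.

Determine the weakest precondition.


Working backward. After the program, the postcondition data[pos] + 9 > tot + 3*j - 9 must hold; in canonical form it is data[pos] > 3*j + tot - 18.
Before data[j + 1] := 2*tot + 8: store(data, j + 1, 2*tot + 8)[pos] > 3*j + tot - 18
Before u := tot + 3: store(data, j + 1, 2*tot + 8)[pos] > 3*j + tot - 18
Answer: WP = store(data, j + 1, 2*tot + 8)[pos] > 3*j + tot - 18


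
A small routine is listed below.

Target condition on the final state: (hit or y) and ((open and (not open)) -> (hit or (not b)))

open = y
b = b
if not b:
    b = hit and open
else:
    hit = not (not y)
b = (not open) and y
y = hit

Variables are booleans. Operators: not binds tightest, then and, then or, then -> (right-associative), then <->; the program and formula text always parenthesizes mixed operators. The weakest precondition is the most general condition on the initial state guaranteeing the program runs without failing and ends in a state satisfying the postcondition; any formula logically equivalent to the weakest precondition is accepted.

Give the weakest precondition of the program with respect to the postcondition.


Working backward. After the program, the postcondition (hit or y) and ((open and (not open)) -> (hit or (not b))) must hold; in canonical form it is hit or y.
Before y := hit: hit
Before b := (not open) and y: hit
Then branch requires hit; else branch requires y.
Before the if: ((not b) -> hit) and (b -> y)
Before b := b: ((not b) -> hit) and (b -> y)
Before open := y: ((not b) -> hit) and (b -> y)
Answer: WP = ((not b) -> hit) and (b -> y)


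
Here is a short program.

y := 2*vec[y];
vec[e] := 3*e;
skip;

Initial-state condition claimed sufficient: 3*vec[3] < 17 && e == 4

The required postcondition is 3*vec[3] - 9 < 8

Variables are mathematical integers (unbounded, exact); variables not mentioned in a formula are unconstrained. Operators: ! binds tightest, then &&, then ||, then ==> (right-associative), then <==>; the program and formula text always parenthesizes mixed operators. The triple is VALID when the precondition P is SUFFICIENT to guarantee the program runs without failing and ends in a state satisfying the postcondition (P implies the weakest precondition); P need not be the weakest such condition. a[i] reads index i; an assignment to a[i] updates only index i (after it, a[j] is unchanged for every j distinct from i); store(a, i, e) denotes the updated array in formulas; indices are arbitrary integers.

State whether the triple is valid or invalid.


Working backward. After the program, the postcondition 3*vec[3] - 9 < 8 must hold; in canonical form it is 3*vec[3] < 17.
Before skip: 3*vec[3] < 17
Before vec[e] := 3*e: 3*store(vec, e, 3*e)[3] < 17
Before y := 2*vec[y]: 3*store(vec, e, 3*e)[3] < 17
The weakest precondition is 3*store(vec, e, 3*e)[3] < 17.
Check whether 3*vec[3] < 17 && e == 4 implies it.
Every state satisfying the precondition satisfies the weakest precondition: the implication holds.
Answer: valid
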